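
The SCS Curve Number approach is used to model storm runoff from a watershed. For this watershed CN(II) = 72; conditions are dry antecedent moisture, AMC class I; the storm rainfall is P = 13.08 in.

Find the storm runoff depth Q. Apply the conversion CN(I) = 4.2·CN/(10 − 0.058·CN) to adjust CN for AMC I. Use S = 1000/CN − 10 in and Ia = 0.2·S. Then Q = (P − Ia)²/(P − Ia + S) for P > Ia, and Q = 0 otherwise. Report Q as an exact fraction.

Q = 57441241/9334575 in ≈ 6.154 in

Adjust CN=72 to AMC I: 4.2·72/(10 − 0.058·72) → (1512/5) ÷ (728/125) = 675/13 ≈ 51.923
Retention S: 1000/CN − 10 with CN=51.923 → S = 250/27 ≈ 9.259 in
Ia = 0.2S: 0.2·9.259 = 1.852 in (exactly 50/27)
Excess rainfall: 13.080 − 1.852 = 11.228 in; P > Ia so Q > 0
Q: (7579/675)² ÷ (13829/675) = 57441241/9334575 in (≈ 6.154 in)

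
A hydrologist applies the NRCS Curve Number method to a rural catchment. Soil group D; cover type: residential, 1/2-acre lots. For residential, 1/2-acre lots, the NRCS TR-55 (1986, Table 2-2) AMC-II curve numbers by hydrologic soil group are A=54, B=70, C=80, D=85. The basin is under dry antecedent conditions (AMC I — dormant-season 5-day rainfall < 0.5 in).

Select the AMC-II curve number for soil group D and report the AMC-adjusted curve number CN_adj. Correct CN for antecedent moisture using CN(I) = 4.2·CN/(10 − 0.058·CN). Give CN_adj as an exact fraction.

NRCS table: residential, 1/2-acre lots, soil group D → CN(II) = 85
Adjust CN=85 to AMC I: 4.2·85/(10 − 0.058·85) → 357 ÷ (507/100) = 11900/169 ≈ 70.414

CN_adj = 11900/169 ≈ 70.414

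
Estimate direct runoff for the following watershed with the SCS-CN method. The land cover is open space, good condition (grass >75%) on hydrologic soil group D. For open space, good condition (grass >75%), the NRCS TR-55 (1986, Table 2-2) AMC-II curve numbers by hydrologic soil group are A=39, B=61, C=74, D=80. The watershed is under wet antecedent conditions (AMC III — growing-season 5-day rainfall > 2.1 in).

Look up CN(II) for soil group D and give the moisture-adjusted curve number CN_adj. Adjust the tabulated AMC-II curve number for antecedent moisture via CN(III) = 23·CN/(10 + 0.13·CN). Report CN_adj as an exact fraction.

CN_adj = 4600/51 ≈ 90.196

NRCS table: open space, good condition (grass >75%), soil group D → CN(II) = 80
CN(III) from CN(II)=80: (23·80)/(10 + 0.13·80) = 4600/51 ≈ 90.196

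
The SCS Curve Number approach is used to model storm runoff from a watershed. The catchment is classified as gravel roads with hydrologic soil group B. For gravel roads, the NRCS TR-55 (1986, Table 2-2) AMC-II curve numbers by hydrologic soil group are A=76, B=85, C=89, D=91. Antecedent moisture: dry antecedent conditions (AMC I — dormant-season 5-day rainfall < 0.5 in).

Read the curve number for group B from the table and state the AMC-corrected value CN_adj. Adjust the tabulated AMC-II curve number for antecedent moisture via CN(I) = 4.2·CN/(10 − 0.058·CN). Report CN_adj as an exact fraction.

NRCS table: gravel roads, soil group B → CN(II) = 85
Dry (AMC I): CN(I) = 4.2·85/(10 − 0.058·85) = 357/(507/100) = 11900/169 ≈ 70.414

CN_adj = 11900/169 ≈ 70.414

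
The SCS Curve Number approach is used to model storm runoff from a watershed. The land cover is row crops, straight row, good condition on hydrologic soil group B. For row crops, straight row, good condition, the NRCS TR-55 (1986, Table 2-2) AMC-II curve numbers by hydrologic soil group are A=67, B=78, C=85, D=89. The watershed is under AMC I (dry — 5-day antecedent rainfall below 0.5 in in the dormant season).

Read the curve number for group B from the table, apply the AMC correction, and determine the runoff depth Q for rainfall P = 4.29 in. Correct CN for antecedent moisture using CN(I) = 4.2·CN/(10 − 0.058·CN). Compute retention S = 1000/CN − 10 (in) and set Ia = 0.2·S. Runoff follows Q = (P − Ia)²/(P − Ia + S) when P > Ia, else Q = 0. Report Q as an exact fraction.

Q = 5295482291/5891967900 in ≈ 0.899 in

NRCS table: row crops, straight row, good condition, soil group B → CN(II) = 78
Dry (AMC I): CN(I) = 4.2·78/(10 − 0.058·78) = (1638/5)/(1369/250) = 81900/1369 ≈ 59.825
Retention S: 1000/CN − 10 with CN=59.825 → S = 5500/819 ≈ 6.716 in
Ia = 0.2·(5500/819) = 1100/819 in ≈ 1.343 in
P − Ia = 4.290 − 1.343 = 241351/81900 ≈ 2.947 in (> 0, runoff occurs)
Q = (241351/81900)²/((241351/81900) + 5500/819) = (58250305201/6707610000)/(791351/81900) = 5295482291/5891967900 in ≈ 0.899 in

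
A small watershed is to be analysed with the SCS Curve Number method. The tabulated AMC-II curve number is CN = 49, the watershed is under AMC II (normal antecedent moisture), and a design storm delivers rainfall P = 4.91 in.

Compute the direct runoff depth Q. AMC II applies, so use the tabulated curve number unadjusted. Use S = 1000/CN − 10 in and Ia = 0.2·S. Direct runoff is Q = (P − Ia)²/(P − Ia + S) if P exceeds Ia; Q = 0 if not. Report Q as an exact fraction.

Q = 192071881/317809100 in ≈ 0.604 in

Average conditions: CN = 49 (no AMC adjustment).
Retention S: 1000/CN − 10 with CN=49.000 → S = 510/49 ≈ 10.408 in
Ia = 0.2S: 0.2·10.408 = 2.082 in (exactly 102/49)
P − Ia = 4.910 − 2.082 = 13859/4900 ≈ 2.828 in (> 0, runoff occurs)
Q = (13859/4900)²/((13859/4900) + 510/49) = (192071881/24010000)/(64859/4900) = 192071881/317809100 in ≈ 0.604 in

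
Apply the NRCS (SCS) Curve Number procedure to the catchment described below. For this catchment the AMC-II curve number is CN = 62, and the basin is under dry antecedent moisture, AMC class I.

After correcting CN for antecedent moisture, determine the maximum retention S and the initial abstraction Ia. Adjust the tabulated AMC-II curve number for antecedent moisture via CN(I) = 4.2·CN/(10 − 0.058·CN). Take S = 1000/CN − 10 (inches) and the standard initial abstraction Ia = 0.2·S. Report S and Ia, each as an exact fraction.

S = 9500/651 in ≈ 14.593 in; Ia = 1900/651 in ≈ 2.919 in

CN(I) from CN(II)=62: (4.2·62)/(10 − 0.058·62) = 65100/1601 ≈ 40.662
S = 1000/(65100/1601) − 10 = 9500/651 in ≈ 14.593 in
Initial abstraction Ia = S/5 = (9500/651)/5 = 1900/651 ≈ 2.919 in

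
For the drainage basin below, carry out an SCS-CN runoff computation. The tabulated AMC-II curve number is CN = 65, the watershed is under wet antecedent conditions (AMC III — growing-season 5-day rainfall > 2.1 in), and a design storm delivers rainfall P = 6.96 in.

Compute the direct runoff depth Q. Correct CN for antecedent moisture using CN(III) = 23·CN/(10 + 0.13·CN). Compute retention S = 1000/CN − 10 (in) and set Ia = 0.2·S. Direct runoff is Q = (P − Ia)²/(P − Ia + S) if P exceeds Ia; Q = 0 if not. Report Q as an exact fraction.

Q = 1177386338/246772175 in ≈ 4.771 in

CN(III) from CN(II)=65: (23·65)/(10 + 0.13·65) = 29900/369 ≈ 81.030
S = 1000/(29900/369) − 10 = 700/299 in ≈ 2.341 in
Ia = 0.2S: 0.2·2.341 = 0.468 in (exactly 140/299)
P − Ia = 6.960 − 0.468 = 48526/7475 ≈ 6.492 in (> 0, runoff occurs)
Runoff Q = (P−Ia)²/(P−Ia+S) = (6.492)²/(6.492+2.341) = 1177386338/246772175 ≈ 4.771 in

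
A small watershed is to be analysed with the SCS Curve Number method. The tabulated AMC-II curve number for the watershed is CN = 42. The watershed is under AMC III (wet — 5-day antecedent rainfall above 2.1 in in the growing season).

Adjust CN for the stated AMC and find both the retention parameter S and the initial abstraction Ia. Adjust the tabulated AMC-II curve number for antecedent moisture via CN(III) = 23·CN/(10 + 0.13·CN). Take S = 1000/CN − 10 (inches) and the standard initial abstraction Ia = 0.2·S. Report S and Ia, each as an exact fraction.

S = 2900/483 in ≈ 6.004 in; Ia = 580/483 in ≈ 1.201 in

Wet (AMC III): CN(III) = 23·42/(10 + 0.13·42) = 966/(773/50) = 48300/773 ≈ 62.484
Max retention: S = 1000/(48300/773) − 10 = 2900/483 in (≈ 6.004 in)
Ia = 0.2S: 0.2·6.004 = 1.201 in (exactly 580/483)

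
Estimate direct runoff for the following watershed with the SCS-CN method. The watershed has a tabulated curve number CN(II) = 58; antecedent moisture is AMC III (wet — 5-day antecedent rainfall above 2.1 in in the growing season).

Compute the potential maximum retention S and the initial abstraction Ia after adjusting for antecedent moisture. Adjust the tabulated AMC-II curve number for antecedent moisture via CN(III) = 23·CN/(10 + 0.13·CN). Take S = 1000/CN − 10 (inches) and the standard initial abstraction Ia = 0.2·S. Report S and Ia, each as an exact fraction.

CN(III) from CN(II)=58: (23·58)/(10 + 0.13·58) = 66700/877 ≈ 76.055
Max retention: S = 1000/(66700/877) − 10 = 2100/667 in (≈ 3.148 in)
Ia = 0.2S: 0.2·3.148 = 0.630 in (exactly 420/667)

S = 2100/667 in ≈ 3.148 in; Ia = 420/667 in ≈ 0.630 in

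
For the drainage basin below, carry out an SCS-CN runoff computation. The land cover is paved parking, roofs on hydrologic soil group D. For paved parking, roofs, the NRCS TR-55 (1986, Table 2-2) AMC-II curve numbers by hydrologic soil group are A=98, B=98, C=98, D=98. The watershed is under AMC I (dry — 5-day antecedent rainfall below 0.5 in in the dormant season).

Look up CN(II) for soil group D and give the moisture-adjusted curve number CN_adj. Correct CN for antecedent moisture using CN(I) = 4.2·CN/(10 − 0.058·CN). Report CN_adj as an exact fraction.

CN_adj = 102900/1079 ≈ 95.366

NRCS table: paved parking, roofs, soil group D → CN(II) = 98
CN(I) from CN(II)=98: (4.2·98)/(10 − 0.058·98) = 102900/1079 ≈ 95.366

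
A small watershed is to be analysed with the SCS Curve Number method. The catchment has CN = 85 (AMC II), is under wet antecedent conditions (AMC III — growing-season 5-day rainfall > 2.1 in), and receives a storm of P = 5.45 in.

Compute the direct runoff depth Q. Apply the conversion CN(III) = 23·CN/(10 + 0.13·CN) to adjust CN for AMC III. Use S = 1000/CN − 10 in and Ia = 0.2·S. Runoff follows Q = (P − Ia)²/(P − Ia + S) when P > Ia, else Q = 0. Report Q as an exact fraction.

Q = 1715533561/370816580 in ≈ 4.626 in

Adjust CN=85 to AMC III: 23·85/(10 + 0.13·85) → 1955 ÷ (421/20) = 39100/421 ≈ 92.874
S = 1000/(39100/421) − 10 = 300/391 in ≈ 0.767 in
Initial abstraction Ia = S/5 = (300/391)/5 = 60/391 ≈ 0.153 in
Excess rainfall: 5.450 − 0.153 = 5.297 in; P > Ia so Q > 0
Runoff Q = (P−Ia)²/(P−Ia+S) = (5.297)²/(5.297+0.767) = 1715533561/370816580 ≈ 4.626 in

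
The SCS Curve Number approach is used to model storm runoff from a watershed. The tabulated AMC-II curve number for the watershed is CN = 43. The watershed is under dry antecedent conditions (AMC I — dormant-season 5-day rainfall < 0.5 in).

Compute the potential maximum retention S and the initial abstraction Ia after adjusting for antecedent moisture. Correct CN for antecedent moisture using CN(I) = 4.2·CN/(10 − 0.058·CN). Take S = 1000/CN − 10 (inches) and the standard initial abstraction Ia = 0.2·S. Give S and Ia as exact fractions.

CN(I) from CN(II)=43: (4.2·43)/(10 − 0.058·43) = 30100/1251 ≈ 24.061
S = 1000/(30100/1251) − 10 = 9500/301 in ≈ 31.561 in
Ia = 0.2·(9500/301) = 1900/301 in ≈ 6.312 in

S = 9500/301 in ≈ 31.561 in; Ia = 1900/301 in ≈ 6.312 in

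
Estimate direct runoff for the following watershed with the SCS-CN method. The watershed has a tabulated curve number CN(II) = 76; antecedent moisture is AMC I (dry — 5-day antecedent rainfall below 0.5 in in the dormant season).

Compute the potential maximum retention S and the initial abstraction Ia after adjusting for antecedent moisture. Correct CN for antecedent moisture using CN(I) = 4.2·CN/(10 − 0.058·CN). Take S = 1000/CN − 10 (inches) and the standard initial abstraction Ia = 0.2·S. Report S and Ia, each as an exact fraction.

S = 1000/133 in ≈ 7.519 in; Ia = 200/133 in ≈ 1.504 in

Dry (AMC I): CN(I) = 4.2·76/(10 − 0.058·76) = (1596/5)/(699/125) = 13300/233 ≈ 57.082
Retention S: 1000/CN − 10 with CN=57.082 → S = 1000/133 ≈ 7.519 in
Ia = 0.2·(1000/133) = 200/133 in ≈ 1.504 in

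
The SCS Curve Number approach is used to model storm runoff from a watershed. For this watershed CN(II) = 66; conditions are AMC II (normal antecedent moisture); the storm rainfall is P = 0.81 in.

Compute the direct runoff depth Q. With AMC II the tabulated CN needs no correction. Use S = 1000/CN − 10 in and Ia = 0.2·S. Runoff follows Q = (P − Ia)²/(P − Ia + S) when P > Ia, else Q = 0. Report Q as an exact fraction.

Q = 0 in ≈ 0.000 in

Average conditions: CN = 66 (no AMC adjustment).
Retention S: 1000/CN − 10 with CN=66.000 → S = 170/33 ≈ 5.152 in
Initial abstraction Ia = S/5 = (170/33)/5 = 34/33 ≈ 1.030 in
P = 0.810 ≤ Ia = 1.030 in: entire storm abstracted, Q = 0.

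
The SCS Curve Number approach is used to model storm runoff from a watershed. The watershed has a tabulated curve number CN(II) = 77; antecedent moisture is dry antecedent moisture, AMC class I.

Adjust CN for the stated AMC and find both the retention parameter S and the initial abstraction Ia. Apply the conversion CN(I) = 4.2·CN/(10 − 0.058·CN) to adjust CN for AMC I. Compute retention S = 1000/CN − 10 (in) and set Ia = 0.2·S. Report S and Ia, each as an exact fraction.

CN(I) from CN(II)=77: (4.2·77)/(10 − 0.058·77) = 161700/2767 ≈ 58.439
Retention S: 1000/CN − 10 with CN=58.439 → S = 11500/1617 ≈ 7.112 in
Initial abstraction Ia = S/5 = (11500/1617)/5 = 2300/1617 ≈ 1.422 in

S = 11500/1617 in ≈ 7.112 in; Ia = 2300/1617 in ≈ 1.422 in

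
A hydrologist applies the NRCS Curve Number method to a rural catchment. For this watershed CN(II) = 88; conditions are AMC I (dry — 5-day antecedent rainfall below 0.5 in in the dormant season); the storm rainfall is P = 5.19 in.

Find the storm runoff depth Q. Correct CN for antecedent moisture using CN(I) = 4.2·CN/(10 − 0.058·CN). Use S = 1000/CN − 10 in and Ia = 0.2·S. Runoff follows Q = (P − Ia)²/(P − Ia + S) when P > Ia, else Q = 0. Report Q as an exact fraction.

Q = 1222411369/461715100 in ≈ 2.648 in

CN(I) from CN(II)=88: (4.2·88)/(10 − 0.058·88) = 3850/51 ≈ 75.490
Retention S: 1000/CN − 10 with CN=75.490 → S = 250/77 ≈ 3.247 in
Initial abstraction Ia = S/5 = (250/77)/5 = 50/77 ≈ 0.649 in
P − Ia = 5.190 − 0.649 = 34963/7700 ≈ 4.541 in (> 0, runoff occurs)
Runoff Q = (P−Ia)²/(P−Ia+S) = (4.541)²/(4.541+3.247) = 1222411369/461715100 ≈ 2.648 in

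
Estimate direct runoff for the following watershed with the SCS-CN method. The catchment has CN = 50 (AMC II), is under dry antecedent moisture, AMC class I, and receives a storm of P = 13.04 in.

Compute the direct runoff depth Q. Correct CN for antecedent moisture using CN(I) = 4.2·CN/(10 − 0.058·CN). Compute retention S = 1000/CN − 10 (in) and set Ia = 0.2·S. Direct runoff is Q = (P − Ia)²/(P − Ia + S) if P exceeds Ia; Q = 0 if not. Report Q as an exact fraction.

Q = 9443858/4422075 in ≈ 2.136 in

Adjust CN=50 to AMC I: 4.2·50/(10 − 0.058·50) → 210 ÷ (71/10) = 2100/71 ≈ 29.577
Max retention: S = 1000/(2100/71) − 10 = 500/21 in (≈ 23.810 in)
Ia = 0.2·(500/21) = 100/21 in ≈ 4.762 in
Excess rainfall: 13.040 − 4.762 = 8.278 in; P > Ia so Q > 0
Q: (4346/525)² ÷ (16846/525) = 9443858/4422075 in (≈ 2.136 in)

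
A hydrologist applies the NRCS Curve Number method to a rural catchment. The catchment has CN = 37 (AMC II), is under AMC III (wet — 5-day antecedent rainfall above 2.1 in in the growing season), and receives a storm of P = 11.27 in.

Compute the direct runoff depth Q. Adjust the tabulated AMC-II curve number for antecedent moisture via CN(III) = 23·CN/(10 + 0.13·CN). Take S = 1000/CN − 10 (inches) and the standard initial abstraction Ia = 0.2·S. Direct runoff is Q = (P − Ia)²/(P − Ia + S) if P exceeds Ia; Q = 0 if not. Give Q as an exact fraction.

Q = 99145326847/17786836100 in ≈ 5.574 in

Adjust CN=37 to AMC III: 23·37/(10 + 0.13·37) → 851 ÷ (1481/100) = 85100/1481 ≈ 57.461
S = 1000/(85100/1481) − 10 = 6300/851 in ≈ 7.403 in
Ia = 0.2S: 0.2·7.403 = 1.481 in (exactly 1260/851)
Excess rainfall: 11.270 − 1.481 = 9.789 in; P > Ia so Q > 0
Q = (833077/85100)²/((833077/85100) + 6300/851) = (694017287929/7242010000)/(1463077/85100) = 99145326847/17786836100 in ≈ 5.574 in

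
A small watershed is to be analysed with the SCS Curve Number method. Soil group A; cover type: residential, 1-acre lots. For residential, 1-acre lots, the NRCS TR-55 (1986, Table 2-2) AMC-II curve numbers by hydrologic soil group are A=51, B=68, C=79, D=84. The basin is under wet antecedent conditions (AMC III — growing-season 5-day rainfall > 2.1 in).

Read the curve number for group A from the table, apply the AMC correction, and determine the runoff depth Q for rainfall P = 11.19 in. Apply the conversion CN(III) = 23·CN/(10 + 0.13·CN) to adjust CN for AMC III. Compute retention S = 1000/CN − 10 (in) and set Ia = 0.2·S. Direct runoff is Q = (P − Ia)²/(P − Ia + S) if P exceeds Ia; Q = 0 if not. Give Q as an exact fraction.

NRCS table: residential, 1-acre lots, soil group A → CN(II) = 51
CN(III) from CN(II)=51: (23·51)/(10 + 0.13·51) = 117300/1663 ≈ 70.535
Retention S: 1000/CN − 10 with CN=70.535 → S = 4900/1173 ≈ 4.177 in
Initial abstraction Ia = S/5 = (4900/1173)/5 = 980/1173 ≈ 0.835 in
Since P=11.190 > Ia=0.835: effective rainfall P−Ia = 1214587/117300 in
Q = (1214587/117300)²/((1214587/117300) + 4900/1173) = (1475221580569/13759290000)/(1704587/117300) = 1475221580569/199948055100 in ≈ 7.378 in

Q = 1475221580569/199948055100 in ≈ 7.378 in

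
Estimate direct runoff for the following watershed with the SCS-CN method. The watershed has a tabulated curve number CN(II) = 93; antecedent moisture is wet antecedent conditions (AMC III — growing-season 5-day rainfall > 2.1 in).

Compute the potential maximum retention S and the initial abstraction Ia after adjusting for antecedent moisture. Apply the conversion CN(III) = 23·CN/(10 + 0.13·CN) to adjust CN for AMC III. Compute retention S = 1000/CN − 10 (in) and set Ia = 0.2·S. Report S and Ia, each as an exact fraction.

Wet (AMC III): CN(III) = 23·93/(10 + 0.13·93) = 2139/(2209/100) = 213900/2209 ≈ 96.831
S = 1000/(213900/2209) − 10 = 700/2139 in ≈ 0.327 in
Initial abstraction Ia = S/5 = (700/2139)/5 = 140/2139 ≈ 0.065 in

S = 700/2139 in ≈ 0.327 in; Ia = 140/2139 in ≈ 0.065 in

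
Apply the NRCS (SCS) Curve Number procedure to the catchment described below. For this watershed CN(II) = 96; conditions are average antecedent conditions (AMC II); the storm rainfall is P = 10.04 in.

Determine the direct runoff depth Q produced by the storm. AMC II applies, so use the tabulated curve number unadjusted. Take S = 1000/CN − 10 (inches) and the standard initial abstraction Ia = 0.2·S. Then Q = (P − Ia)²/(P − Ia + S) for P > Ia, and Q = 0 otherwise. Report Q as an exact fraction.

Q = 8922169/933600 in ≈ 9.557 in

CN(II) = 96; AMC II needs no correction.
Retention S: 1000/CN − 10 with CN=96.000 → S = 5/12 ≈ 0.417 in
Initial abstraction Ia = S/5 = (5/12)/5 = 1/12 ≈ 0.083 in
Excess rainfall: 10.040 − 0.083 = 9.957 in; P > Ia so Q > 0
Runoff Q = (P−Ia)²/(P−Ia+S) = (9.957)²/(9.957+0.417) = 8922169/933600 ≈ 9.557 in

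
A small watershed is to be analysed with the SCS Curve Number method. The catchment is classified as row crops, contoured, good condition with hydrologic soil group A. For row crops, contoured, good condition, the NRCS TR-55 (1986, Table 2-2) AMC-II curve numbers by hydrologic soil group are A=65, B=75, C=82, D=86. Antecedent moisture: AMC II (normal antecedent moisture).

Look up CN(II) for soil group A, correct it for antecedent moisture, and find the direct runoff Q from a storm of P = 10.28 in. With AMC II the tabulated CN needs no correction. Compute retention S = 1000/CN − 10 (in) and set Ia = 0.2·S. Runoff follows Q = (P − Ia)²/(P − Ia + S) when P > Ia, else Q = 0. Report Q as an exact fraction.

NRCS table: row crops, contoured, good condition, soil group A → CN(II) = 65
Average conditions: CN = 65 (no AMC adjustment).
Retention S: 1000/CN − 10 with CN=65.000 → S = 70/13 ≈ 5.385 in
Initial abstraction Ia = S/5 = (70/13)/5 = 14/13 ≈ 1.077 in
P − Ia = 10.280 − 1.077 = 2991/325 ≈ 9.203 in (> 0, runoff occurs)
Runoff Q = (P−Ia)²/(P−Ia+S) = (9.203)²/(9.203+5.385) = 8946081/1540825 ≈ 5.806 in

Q = 8946081/1540825 in ≈ 5.806 in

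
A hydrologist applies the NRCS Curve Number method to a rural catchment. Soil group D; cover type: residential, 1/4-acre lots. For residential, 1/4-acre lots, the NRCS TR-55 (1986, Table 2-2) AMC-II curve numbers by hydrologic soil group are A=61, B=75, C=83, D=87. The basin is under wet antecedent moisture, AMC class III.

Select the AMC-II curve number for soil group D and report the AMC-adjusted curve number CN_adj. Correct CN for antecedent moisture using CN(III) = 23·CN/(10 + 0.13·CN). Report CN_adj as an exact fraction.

NRCS table: residential, 1/4-acre lots, soil group D → CN(II) = 87
Wet (AMC III): CN(III) = 23·87/(10 + 0.13·87) = 2001/(2131/100) = 200100/2131 ≈ 93.900

CN_adj = 200100/2131 ≈ 93.900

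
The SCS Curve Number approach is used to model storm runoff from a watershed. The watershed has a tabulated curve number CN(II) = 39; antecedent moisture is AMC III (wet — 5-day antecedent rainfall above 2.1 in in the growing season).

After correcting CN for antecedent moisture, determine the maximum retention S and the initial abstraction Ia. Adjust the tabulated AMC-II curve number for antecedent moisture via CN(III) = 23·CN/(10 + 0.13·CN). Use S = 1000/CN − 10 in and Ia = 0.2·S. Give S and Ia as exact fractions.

S = 6100/897 in ≈ 6.800 in; Ia = 1220/897 in ≈ 1.360 in

CN(III) from CN(II)=39: (23·39)/(10 + 0.13·39) = 89700/1507 ≈ 59.522
Max retention: S = 1000/(89700/1507) − 10 = 6100/897 in (≈ 6.800 in)
Initial abstraction Ia = S/5 = (6100/897)/5 = 1220/897 ≈ 1.360 in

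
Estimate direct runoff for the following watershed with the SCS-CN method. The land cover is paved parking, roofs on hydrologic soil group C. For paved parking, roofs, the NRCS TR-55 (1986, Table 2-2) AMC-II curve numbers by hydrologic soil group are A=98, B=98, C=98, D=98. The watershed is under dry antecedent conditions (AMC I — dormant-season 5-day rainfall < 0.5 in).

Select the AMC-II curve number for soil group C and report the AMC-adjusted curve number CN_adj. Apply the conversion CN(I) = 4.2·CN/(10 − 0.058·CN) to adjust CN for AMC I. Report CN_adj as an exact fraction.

NRCS table: paved parking, roofs, soil group C → CN(II) = 98
Dry (AMC I): CN(I) = 4.2·98/(10 − 0.058·98) = (2058/5)/(1079/250) = 102900/1079 ≈ 95.366

CN_adj = 102900/1079 ≈ 95.366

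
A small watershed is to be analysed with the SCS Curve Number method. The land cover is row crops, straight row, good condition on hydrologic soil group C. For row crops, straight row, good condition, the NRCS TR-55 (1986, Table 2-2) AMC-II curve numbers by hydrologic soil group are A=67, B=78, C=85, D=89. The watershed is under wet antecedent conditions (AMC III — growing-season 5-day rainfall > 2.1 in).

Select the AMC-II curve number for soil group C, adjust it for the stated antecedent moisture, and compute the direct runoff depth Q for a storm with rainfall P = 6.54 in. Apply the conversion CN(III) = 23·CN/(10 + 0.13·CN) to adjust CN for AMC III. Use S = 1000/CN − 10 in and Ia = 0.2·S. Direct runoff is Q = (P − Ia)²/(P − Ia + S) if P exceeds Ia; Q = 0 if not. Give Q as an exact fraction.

Q = 5196423483/911401450 in ≈ 5.702 in

NRCS table: row crops, straight row, good condition, soil group C → CN(II) = 85
Wet (AMC III): CN(III) = 23·85/(10 + 0.13·85) = 1955/(421/20) = 39100/421 ≈ 92.874
S = 1000/(39100/421) − 10 = 300/391 in ≈ 0.767 in
Ia = 0.2·(300/391) = 60/391 in ≈ 0.153 in
Excess rainfall: 6.540 − 0.153 = 6.387 in; P > Ia so Q > 0
Q = (124857/19550)²/((124857/19550) + 300/391) = (15589270449/382202500)/(139857/19550) = 5196423483/911401450 in ≈ 5.702 in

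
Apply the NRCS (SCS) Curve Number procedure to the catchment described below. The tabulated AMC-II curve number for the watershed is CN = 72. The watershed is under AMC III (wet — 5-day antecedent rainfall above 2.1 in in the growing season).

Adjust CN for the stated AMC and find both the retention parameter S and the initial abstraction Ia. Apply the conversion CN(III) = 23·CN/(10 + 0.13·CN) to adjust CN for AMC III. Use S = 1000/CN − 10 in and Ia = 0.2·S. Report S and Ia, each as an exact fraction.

S = 350/207 in ≈ 1.691 in; Ia = 70/207 in ≈ 0.338 in

CN(III) from CN(II)=72: (23·72)/(10 + 0.13·72) = 10350/121 ≈ 85.537
Retention S: 1000/CN − 10 with CN=85.537 → S = 350/207 ≈ 1.691 in
Ia = 0.2S: 0.2·1.691 = 0.338 in (exactly 70/207)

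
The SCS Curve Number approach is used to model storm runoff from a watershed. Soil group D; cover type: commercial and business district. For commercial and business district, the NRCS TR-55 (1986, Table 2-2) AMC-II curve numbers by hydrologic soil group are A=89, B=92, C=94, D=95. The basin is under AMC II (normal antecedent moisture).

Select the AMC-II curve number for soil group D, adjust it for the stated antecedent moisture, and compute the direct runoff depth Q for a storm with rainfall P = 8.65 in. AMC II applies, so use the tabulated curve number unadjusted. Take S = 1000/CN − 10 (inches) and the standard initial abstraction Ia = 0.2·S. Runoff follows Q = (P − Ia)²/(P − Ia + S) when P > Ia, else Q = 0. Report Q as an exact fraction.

NRCS table: commercial and business district, soil group D → CN(II) = 95
AMC II — tabulated CN = 95 applies directly.
Max retention: S = 1000/95 − 10 = 10/19 in (≈ 0.526 in)
Ia = 0.2·(10/19) = 2/19 in ≈ 0.105 in
Excess rainfall: 8.650 − 0.105 = 8.545 in; P > Ia so Q > 0
Q: (3247/380)² ÷ (3447/380) = 10543009/1309860 in (≈ 8.049 in)

Q = 10543009/1309860 in ≈ 8.049 in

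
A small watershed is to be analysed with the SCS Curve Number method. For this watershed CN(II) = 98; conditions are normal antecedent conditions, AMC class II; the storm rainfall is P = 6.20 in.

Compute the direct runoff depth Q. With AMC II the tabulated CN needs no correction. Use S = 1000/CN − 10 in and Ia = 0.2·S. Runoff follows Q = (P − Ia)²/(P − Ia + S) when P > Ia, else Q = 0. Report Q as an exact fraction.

Q = 2277081/381955 in ≈ 5.962 in

CN(II) = 98; AMC II needs no correction.
Retention S: 1000/CN − 10 with CN=98.000 → S = 10/49 ≈ 0.204 in
Initial abstraction Ia = S/5 = (10/49)/5 = 2/49 ≈ 0.041 in
Since P=6.200 > Ia=0.041: effective rainfall P−Ia = 1509/245 in
Q = (1509/245)²/((1509/245) + 10/49) = (2277081/60025)/(1559/245) = 2277081/381955 in ≈ 5.962 in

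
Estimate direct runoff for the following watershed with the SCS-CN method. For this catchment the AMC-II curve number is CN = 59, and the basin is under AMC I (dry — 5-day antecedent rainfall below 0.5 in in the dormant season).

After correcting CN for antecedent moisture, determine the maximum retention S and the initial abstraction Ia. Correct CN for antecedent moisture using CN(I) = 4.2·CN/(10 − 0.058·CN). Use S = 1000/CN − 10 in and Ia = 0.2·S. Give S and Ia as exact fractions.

S = 20500/1239 in ≈ 16.546 in; Ia = 4100/1239 in ≈ 3.309 in

CN(I) from CN(II)=59: (4.2·59)/(10 − 0.058·59) = 123900/3289 ≈ 37.671
Max retention: S = 1000/(123900/3289) − 10 = 20500/1239 in (≈ 16.546 in)
Initial abstraction Ia = S/5 = (20500/1239)/5 = 4100/1239 ≈ 3.309 in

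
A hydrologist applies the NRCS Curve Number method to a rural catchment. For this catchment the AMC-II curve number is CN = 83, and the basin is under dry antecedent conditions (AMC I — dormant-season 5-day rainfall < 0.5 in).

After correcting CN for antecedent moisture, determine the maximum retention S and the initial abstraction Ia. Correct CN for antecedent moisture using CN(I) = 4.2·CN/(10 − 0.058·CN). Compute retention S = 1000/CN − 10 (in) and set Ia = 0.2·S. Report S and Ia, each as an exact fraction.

CN(I) from CN(II)=83: (4.2·83)/(10 − 0.058·83) = 174300/2593 ≈ 67.219
Retention S: 1000/CN − 10 with CN=67.219 → S = 8500/1743 ≈ 4.877 in
Ia = 0.2S: 0.2·4.877 = 0.975 in (exactly 1700/1743)

S = 8500/1743 in ≈ 4.877 in; Ia = 1700/1743 in ≈ 0.975 in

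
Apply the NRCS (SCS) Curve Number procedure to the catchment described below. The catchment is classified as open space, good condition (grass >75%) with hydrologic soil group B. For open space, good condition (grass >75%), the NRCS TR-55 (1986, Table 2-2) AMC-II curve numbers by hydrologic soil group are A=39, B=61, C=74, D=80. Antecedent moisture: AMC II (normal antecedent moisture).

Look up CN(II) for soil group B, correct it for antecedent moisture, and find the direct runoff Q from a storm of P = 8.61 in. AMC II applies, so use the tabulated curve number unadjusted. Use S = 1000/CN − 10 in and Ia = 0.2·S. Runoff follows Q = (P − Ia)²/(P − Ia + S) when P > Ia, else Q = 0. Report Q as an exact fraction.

Q = 666655947/170232700 in ≈ 3.916 in

NRCS table: open space, good condition (grass >75%), soil group B → CN(II) = 61
CN(II) = 61; AMC II needs no correction.
Retention S: 1000/CN − 10 with CN=61.000 → S = 390/61 ≈ 6.393 in
Initial abstraction Ia = S/5 = (390/61)/5 = 78/61 ≈ 1.279 in
Since P=8.610 > Ia=1.279: effective rainfall P−Ia = 44721/6100 in
Q = (44721/6100)²/((44721/6100) + 390/61) = (1999967841/37210000)/(83721/6100) = 666655947/170232700 in ≈ 3.916 in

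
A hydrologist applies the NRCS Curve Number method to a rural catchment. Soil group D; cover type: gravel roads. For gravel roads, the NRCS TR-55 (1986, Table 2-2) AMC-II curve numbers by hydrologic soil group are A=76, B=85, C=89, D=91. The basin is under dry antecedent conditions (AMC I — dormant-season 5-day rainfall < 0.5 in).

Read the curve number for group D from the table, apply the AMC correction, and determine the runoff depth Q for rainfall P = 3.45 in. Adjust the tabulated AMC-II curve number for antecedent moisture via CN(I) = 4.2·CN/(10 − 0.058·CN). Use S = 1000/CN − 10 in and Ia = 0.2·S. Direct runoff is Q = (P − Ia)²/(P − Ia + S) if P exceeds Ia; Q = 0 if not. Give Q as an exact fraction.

NRCS table: gravel roads, soil group D → CN(II) = 91
CN(I) from CN(II)=91: (4.2·91)/(10 − 0.058·91) = 63700/787 ≈ 80.940
Max retention: S = 1000/(63700/787) − 10 = 1500/637 in (≈ 2.355 in)
Ia = 0.2·(1500/637) = 300/637 in ≈ 0.471 in
Excess rainfall: 3.450 − 0.471 = 2.979 in; P > Ia so Q > 0
Runoff Q = (P−Ia)²/(P−Ia+S) = (2.979)²/(2.979+2.355) = 480143403/288573740 ≈ 1.664 in

Q = 480143403/288573740 in ≈ 1.664 in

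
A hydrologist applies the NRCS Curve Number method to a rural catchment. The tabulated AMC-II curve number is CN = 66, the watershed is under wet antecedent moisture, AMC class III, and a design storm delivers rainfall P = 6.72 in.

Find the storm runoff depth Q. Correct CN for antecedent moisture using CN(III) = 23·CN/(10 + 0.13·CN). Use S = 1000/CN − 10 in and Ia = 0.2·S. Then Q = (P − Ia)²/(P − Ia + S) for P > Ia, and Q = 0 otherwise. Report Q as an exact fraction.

CN(III) from CN(II)=66: (23·66)/(10 + 0.13·66) = 75900/929 ≈ 81.701
Max retention: S = 1000/(75900/929) − 10 = 1700/759 in (≈ 2.240 in)
Ia = 0.2S: 0.2·2.240 = 0.448 in (exactly 340/759)
Excess rainfall: 6.720 − 0.448 = 6.272 in; P > Ia so Q > 0
Q = (119012/18975)²/((119012/18975) + 1700/759) = (14163856144/360050625)/(161512/18975) = 1770482018/383086275 in ≈ 4.622 in

Q = 1770482018/383086275 in ≈ 4.622 in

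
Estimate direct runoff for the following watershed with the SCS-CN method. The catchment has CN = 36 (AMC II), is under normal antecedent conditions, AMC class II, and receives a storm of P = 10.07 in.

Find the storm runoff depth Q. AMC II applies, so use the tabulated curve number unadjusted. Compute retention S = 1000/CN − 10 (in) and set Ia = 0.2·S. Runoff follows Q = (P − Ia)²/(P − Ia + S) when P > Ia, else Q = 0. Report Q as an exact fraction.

Q = 34374769/19676700 in ≈ 1.747 in

CN(II) = 36; AMC II needs no correction.
S = 1000/36 − 10 = 160/9 in ≈ 17.778 in
Initial abstraction Ia = S/5 = (160/9)/5 = 32/9 ≈ 3.556 in
P − Ia = 10.070 − 3.556 = 5863/900 ≈ 6.514 in (> 0, runoff occurs)
Q = (5863/900)²/((5863/900) + 160/9) = (34374769/810000)/(21863/900) = 34374769/19676700 in ≈ 1.747 in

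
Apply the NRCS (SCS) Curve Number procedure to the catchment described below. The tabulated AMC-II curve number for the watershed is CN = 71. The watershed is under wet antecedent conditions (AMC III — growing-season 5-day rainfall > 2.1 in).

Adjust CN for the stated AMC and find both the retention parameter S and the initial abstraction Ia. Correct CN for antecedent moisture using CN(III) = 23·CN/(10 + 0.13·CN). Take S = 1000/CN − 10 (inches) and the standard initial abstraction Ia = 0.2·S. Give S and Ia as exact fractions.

S = 2900/1633 in ≈ 1.776 in; Ia = 580/1633 in ≈ 0.355 in

Wet (AMC III): CN(III) = 23·71/(10 + 0.13·71) = 1633/(1923/100) = 163300/1923 ≈ 84.919
Retention S: 1000/CN − 10 with CN=84.919 → S = 2900/1633 ≈ 1.776 in
Initial abstraction Ia = S/5 = (2900/1633)/5 = 580/1633 ≈ 0.355 in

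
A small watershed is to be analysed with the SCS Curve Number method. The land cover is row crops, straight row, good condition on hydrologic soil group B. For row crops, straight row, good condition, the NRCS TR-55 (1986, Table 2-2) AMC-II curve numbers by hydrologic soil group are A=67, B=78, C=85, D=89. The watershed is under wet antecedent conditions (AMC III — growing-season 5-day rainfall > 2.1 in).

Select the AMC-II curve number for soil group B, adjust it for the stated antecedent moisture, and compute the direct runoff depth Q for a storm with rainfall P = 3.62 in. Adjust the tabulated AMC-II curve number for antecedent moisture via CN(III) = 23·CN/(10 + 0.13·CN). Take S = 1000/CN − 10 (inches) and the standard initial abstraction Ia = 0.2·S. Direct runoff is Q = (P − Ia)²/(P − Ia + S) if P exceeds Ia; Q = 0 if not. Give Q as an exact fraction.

NRCS table: row crops, straight row, good condition, soil group B → CN(II) = 78
Wet (AMC III): CN(III) = 23·78/(10 + 0.13·78) = 1794/(1007/50) = 89700/1007 ≈ 89.076
Max retention: S = 1000/(89700/1007) − 10 = 1100/897 in (≈ 1.226 in)
Ia = 0.2S: 0.2·1.226 = 0.245 in (exactly 220/897)
Since P=3.620 > Ia=0.245: effective rainfall P−Ia = 151357/44850 in
Q: (151357/44850)² ÷ (206357/44850) = 22908941449/9255111450 in (≈ 2.475 in)

Q = 22908941449/9255111450 in ≈ 2.475 in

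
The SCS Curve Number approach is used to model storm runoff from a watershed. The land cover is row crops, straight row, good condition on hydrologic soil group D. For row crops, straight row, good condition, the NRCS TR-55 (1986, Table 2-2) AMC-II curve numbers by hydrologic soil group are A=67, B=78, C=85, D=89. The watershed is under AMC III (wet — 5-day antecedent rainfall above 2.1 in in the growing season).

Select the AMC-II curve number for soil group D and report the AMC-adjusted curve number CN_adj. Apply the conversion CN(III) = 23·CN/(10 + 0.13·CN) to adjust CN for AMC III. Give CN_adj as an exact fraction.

CN_adj = 204700/2157 ≈ 94.900

NRCS table: row crops, straight row, good condition, soil group D → CN(II) = 89
Adjust CN=89 to AMC III: 23·89/(10 + 0.13·89) → 2047 ÷ (2157/100) = 204700/2157 ≈ 94.900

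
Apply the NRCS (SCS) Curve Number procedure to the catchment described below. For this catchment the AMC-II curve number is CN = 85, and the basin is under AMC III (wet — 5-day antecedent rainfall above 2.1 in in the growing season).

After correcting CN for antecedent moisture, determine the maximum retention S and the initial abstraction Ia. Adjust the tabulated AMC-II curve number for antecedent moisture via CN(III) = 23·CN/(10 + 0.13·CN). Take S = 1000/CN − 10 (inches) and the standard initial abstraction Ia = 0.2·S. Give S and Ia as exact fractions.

Wet (AMC III): CN(III) = 23·85/(10 + 0.13·85) = 1955/(421/20) = 39100/421 ≈ 92.874
Retention S: 1000/CN − 10 with CN=92.874 → S = 300/391 ≈ 0.767 in
Ia = 0.2·(300/391) = 60/391 in ≈ 0.153 in

S = 300/391 in ≈ 0.767 in; Ia = 60/391 in ≈ 0.153 in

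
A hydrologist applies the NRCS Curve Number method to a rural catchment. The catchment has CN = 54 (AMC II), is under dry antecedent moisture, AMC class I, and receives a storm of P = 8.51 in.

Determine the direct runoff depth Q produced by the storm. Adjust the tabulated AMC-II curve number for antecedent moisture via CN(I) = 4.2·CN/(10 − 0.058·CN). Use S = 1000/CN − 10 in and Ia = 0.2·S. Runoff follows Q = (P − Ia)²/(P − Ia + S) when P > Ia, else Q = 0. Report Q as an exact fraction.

Q = 2772384143/3457509300 in ≈ 0.802 in

CN(I) from CN(II)=54: (4.2·54)/(10 − 0.058·54) = 56700/1717 ≈ 33.023
S = 1000/(56700/1717) − 10 = 11500/567 in ≈ 20.282 in
Ia = 0.2·(11500/567) = 2300/567 in ≈ 4.056 in
Excess rainfall: 8.510 − 4.056 = 4.454 in; P > Ia so Q > 0
Q: (252517/56700)² ÷ (1402517/56700) = 2772384143/3457509300 in (≈ 0.802 in)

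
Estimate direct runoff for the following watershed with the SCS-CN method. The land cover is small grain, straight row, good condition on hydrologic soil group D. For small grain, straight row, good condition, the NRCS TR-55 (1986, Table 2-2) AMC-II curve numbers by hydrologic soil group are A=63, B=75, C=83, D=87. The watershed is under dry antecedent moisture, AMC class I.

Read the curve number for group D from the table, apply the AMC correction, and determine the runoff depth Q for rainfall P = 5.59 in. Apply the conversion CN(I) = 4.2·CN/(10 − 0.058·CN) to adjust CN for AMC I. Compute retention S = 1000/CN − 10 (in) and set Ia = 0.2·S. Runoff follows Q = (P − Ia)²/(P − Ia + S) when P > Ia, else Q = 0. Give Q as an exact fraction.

Q = 61107939373/21661094700 in ≈ 2.821 in

NRCS table: small grain, straight row, good condition, soil group D → CN(II) = 87
Adjust CN=87 to AMC I: 4.2·87/(10 − 0.058·87) → (1827/5) ÷ (2477/500) = 182700/2477 ≈ 73.759
S = 1000/(182700/2477) − 10 = 6500/1827 in ≈ 3.558 in
Ia = 0.2·(6500/1827) = 1300/1827 in ≈ 0.712 in
Since P=5.590 > Ia=0.712: effective rainfall P−Ia = 891293/182700 in
Q: (891293/182700)² ÷ (1541293/182700) = 61107939373/21661094700 in (≈ 2.821 in)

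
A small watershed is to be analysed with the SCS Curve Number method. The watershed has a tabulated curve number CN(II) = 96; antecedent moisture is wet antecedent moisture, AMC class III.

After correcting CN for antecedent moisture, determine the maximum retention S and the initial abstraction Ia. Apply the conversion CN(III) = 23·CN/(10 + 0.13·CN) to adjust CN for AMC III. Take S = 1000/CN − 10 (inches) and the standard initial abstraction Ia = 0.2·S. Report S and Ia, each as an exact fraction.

CN(III) from CN(II)=96: (23·96)/(10 + 0.13·96) = 27600/281 ≈ 98.221
Retention S: 1000/CN − 10 with CN=98.221 → S = 25/138 ≈ 0.181 in
Ia = 0.2·(25/138) = 5/138 in ≈ 0.036 in

S = 25/138 in ≈ 0.181 in; Ia = 5/138 in ≈ 0.036 in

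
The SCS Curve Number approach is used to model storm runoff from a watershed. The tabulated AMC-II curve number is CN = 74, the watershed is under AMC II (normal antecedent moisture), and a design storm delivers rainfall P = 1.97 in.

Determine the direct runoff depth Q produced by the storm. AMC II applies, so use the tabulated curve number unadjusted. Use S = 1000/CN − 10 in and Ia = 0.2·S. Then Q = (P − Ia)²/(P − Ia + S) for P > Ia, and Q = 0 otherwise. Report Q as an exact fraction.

CN(II) = 74; AMC II needs no correction.
S = 1000/74 − 10 = 130/37 in ≈ 3.514 in
Ia = 0.2·(130/37) = 26/37 in ≈ 0.703 in
P − Ia = 1.970 − 0.703 = 4689/3700 ≈ 1.267 in (> 0, runoff occurs)
Runoff Q = (P−Ia)²/(P−Ia+S) = (1.267)²/(1.267+3.514) = 21986721/65449300 ≈ 0.336 in

Q = 21986721/65449300 in ≈ 0.336 in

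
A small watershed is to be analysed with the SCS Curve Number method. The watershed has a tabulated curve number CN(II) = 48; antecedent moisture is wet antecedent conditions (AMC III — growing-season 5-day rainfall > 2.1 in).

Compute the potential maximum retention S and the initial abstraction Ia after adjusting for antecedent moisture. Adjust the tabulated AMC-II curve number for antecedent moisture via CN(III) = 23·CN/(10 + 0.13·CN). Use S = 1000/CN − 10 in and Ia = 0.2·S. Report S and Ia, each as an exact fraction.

CN(III) from CN(II)=48: (23·48)/(10 + 0.13·48) = 13800/203 ≈ 67.980
Max retention: S = 1000/(13800/203) − 10 = 325/69 in (≈ 4.710 in)
Initial abstraction Ia = S/5 = (325/69)/5 = 65/69 ≈ 0.942 in

S = 325/69 in ≈ 4.710 in; Ia = 65/69 in ≈ 0.942 in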